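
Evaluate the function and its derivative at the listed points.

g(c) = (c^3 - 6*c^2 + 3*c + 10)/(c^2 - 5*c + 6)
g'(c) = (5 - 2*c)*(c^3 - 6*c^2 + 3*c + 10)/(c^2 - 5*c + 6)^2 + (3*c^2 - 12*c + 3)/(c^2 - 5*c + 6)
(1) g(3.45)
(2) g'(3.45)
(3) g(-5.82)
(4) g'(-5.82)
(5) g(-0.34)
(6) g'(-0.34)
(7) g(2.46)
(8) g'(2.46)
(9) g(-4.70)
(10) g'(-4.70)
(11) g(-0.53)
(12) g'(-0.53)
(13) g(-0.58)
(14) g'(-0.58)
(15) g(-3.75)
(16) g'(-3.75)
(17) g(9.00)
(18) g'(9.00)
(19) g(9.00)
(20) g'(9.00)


(1) = -15.33
(2) = 40.51
(3) = -5.91
(4) = 1.10
(5) = 1.06
(6) = 1.72
(7) = 16.27
(8) = 28.43
(9) = -4.66
(10) = 1.13
(11) = 0.74
(12) = 1.64
(13) = 0.65
(14) = 1.62
(15) = -3.56
(16) = 1.18
(17) = 6.67
(18) = 1.22
(19) = 6.67
(20) = 1.22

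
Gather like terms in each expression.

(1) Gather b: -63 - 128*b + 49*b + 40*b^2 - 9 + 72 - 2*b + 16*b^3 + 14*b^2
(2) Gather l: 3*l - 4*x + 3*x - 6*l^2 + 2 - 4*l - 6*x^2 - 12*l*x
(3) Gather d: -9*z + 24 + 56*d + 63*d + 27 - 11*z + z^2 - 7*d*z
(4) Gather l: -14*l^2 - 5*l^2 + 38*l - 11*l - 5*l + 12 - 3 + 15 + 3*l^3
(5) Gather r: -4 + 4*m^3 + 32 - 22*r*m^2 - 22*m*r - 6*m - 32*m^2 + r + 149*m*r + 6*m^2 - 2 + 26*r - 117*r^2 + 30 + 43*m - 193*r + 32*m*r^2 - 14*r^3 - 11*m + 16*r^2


(1) = 16*b^3 + 54*b^2 - 81*b
(2) = -6*l^2 + l*(-12*x - 1) - 6*x^2 - x + 2
(3) = d*(119 - 7*z) + z^2 - 20*z + 51
(4) = 3*l^3 - 19*l^2 + 22*l + 24
(5) = 4*m^3 - 26*m^2 + 26*m - 14*r^3 + r^2*(32*m - 101) + r*(-22*m^2 + 127*m - 166) + 56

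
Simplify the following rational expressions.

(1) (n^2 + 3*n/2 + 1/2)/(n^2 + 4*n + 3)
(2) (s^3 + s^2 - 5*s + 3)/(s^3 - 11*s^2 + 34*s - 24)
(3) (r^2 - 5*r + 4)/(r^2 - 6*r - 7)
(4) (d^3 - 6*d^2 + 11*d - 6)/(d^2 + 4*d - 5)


(1) = (2*n + 1)/(2*n + 6)
(2) = (s^2 + 2*s - 3)/(s^2 - 10*s + 24)
(3) = (r^2 - 5*r + 4)/(r^2 - 6*r - 7)
(4) = (d^2 - 5*d + 6)/(d + 5)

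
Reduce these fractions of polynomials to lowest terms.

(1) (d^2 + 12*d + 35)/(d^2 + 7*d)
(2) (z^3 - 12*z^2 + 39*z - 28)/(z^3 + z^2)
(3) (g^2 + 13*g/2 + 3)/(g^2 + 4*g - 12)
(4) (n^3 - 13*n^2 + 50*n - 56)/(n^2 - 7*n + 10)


(1) = (d + 5)/d
(2) = (z^3 - 12*z^2 + 39*z - 28)/(z^3 + z^2)
(3) = (2*g + 1)/(2*g - 4)
(4) = (n^2 - 11*n + 28)/(n - 5)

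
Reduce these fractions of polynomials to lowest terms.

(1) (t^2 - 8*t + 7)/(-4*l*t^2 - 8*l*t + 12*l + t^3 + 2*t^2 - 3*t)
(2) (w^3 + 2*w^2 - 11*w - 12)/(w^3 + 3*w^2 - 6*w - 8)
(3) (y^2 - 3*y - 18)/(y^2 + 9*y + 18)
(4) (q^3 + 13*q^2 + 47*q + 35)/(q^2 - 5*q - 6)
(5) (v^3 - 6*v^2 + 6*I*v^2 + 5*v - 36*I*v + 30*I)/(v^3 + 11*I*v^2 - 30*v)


(1) = (t - 7)/(-4*l*t - 12*l + t^2 + 3*t)
(2) = (w - 3)/(w - 2)
(3) = (y - 6)/(y + 6)
(4) = (q^2 + 12*q + 35)/(q - 6)
(5) = (v^2 - 6*v + 5)/(v^2 + 5*I*v)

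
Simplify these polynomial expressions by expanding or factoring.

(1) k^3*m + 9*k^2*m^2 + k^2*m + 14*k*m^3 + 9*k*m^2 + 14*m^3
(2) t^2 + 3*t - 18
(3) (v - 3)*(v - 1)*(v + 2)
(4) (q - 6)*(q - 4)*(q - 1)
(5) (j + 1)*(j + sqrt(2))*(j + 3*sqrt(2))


(1) = (k + 2*m)*(k + 7*m)*(k*m + m)
(2) = (t - 3)*(t + 6)
(3) = v^3 - 2*v^2 - 5*v + 6
(4) = q^3 - 11*q^2 + 34*q - 24
(5) = j^3 + j^2 + 4*sqrt(2)*j^2 + 4*sqrt(2)*j + 6*j + 6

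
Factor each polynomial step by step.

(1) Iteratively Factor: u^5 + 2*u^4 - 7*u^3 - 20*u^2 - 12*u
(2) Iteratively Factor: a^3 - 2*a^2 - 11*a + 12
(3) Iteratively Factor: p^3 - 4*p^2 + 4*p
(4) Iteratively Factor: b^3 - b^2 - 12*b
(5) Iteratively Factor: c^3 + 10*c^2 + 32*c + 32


(1) = (u + 2)*(u^4 - 7*u^2 - 6*u) = (u + 1)*(u + 2)*(u^3 - u^2 - 6*u) = (u + 1)*(u + 2)^2*(u^2 - 3*u) = u*(u + 1)*(u + 2)^2*(u - 3)
(2) = (a - 1)*(a^2 - a - 12) = (a - 4)*(a - 1)*(a + 3)
(3) = (p)*(p^2 - 4*p + 4) = p*(p - 2)*(p - 2)
(4) = (b)*(b^2 - b - 12) = b*(b - 4)*(b + 3)
(5) = (c + 4)*(c^2 + 6*c + 8) = (c + 4)^2*(c + 2)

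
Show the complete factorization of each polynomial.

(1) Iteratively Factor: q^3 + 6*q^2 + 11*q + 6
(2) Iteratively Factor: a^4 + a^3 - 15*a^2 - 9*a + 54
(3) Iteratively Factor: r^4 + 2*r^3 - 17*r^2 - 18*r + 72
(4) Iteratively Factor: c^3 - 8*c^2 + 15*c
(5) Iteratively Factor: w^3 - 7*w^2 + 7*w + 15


(1) = (q + 2)*(q^2 + 4*q + 3) = (q + 2)*(q + 3)*(q + 1)
(2) = (a + 3)*(a^3 - 2*a^2 - 9*a + 18) = (a + 3)^2*(a^2 - 5*a + 6) = (a - 2)*(a + 3)^2*(a - 3)
(3) = (r - 2)*(r^3 + 4*r^2 - 9*r - 36) = (r - 2)*(r + 4)*(r^2 - 9) = (r - 2)*(r + 3)*(r + 4)*(r - 3)
(4) = (c - 5)*(c^2 - 3*c) = (c - 5)*(c - 3)*(c)
(5) = (w - 3)*(w^2 - 4*w - 5) = (w - 3)*(w + 1)*(w - 5)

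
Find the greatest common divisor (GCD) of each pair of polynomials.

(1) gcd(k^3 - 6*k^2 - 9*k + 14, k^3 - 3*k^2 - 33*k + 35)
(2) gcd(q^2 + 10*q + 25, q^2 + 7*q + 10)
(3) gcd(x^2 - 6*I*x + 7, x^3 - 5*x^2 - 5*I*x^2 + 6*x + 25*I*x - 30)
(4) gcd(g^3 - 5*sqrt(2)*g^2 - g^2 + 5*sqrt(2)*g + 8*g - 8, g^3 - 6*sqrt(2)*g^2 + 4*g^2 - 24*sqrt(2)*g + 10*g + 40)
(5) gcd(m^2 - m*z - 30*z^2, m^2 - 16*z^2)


(1) = gcd((k - 7)*(k - 1)*(k + 2), (k - 7)*(k - 1)*(k + 5)) = k^2 - 8*k + 7
(2) = gcd((q + 5)^2, (q + 2)*(q + 5)) = q + 5
(3) = gcd((x - 7*I)*(x + I), (x - 5)*(x - 6*I)*(x + I)) = x + I
(4) = gcd((g - 1)*(g - 4*sqrt(2))*(g - sqrt(2)), (g + 4)*(g - 5*sqrt(2))*(g - sqrt(2))) = g - sqrt(2)
(5) = 1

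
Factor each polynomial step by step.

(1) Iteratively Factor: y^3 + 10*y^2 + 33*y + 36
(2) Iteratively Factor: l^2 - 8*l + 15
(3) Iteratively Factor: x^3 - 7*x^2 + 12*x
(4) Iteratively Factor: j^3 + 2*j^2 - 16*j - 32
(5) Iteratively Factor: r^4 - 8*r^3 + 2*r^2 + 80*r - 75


(1) = (y + 4)*(y^2 + 6*y + 9) = (y + 3)*(y + 4)*(y + 3)
(2) = (l - 3)*(l - 5)
(3) = (x)*(x^2 - 7*x + 12) = x*(x - 3)*(x - 4)
(4) = (j + 2)*(j^2 - 16) = (j - 4)*(j + 2)*(j + 4)
(5) = (r + 3)*(r^3 - 11*r^2 + 35*r - 25) = (r - 1)*(r + 3)*(r^2 - 10*r + 25) = (r - 5)*(r - 1)*(r + 3)*(r - 5)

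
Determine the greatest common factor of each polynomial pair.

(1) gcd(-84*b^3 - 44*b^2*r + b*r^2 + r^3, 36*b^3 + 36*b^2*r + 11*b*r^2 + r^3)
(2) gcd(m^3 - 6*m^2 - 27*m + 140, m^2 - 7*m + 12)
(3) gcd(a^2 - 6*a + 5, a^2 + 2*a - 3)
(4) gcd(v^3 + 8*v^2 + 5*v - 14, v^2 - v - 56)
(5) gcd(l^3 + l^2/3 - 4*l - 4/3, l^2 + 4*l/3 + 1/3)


(1) = 12*b^2 + 8*b*r + r^2
(2) = gcd((m - 7)*(m - 4)*(m + 5), (m - 4)*(m - 3)) = m - 4
(3) = a - 1
(4) = gcd((v - 1)*(v + 2)*(v + 7), (v - 8)*(v + 7)) = v + 7
(5) = gcd((l - 2)*(l + 1/3)*(l + 2), (l + 1/3)*(l + 1)) = l + 1/3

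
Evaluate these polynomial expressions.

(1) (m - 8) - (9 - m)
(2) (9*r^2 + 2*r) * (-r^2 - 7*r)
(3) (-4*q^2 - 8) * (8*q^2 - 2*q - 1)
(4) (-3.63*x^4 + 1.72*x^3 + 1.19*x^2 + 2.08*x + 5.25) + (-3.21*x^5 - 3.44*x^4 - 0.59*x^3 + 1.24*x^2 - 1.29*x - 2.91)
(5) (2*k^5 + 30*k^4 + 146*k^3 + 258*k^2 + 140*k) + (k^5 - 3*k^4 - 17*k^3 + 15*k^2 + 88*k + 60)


(1) = 2*m - 17
(2) = -9*r^4 - 65*r^3 - 14*r^2
(3) = -32*q^4 + 8*q^3 - 60*q^2 + 16*q + 8
(4) = -3.21*x^5 - 7.07*x^4 + 1.13*x^3 + 2.43*x^2 + 0.79*x + 2.34
(5) = 3*k^5 + 27*k^4 + 129*k^3 + 273*k^2 + 228*k + 60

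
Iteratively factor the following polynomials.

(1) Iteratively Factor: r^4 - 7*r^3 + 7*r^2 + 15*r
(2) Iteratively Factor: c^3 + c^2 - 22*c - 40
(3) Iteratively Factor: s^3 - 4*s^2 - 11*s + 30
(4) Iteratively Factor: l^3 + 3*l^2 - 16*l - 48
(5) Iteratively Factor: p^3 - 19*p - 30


(1) = (r - 3)*(r^3 - 4*r^2 - 5*r) = r*(r - 3)*(r^2 - 4*r - 5) = r*(r - 3)*(r + 1)*(r - 5)
(2) = (c + 2)*(c^2 - c - 20) = (c + 2)*(c + 4)*(c - 5)
(3) = (s + 3)*(s^2 - 7*s + 10) = (s - 5)*(s + 3)*(s - 2)
(4) = (l - 4)*(l^2 + 7*l + 12) = (l - 4)*(l + 3)*(l + 4)
(5) = (p + 3)*(p^2 - 3*p - 10) = (p + 2)*(p + 3)*(p - 5)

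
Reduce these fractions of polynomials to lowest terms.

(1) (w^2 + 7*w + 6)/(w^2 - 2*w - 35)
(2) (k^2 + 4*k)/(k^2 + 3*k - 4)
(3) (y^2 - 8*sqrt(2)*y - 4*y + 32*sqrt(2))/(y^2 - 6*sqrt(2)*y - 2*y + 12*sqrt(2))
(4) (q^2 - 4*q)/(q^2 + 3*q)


(1) = (w^2 + 7*w + 6)/(w^2 - 2*w - 35)
(2) = k/(k - 1)
(3) = (y^2 + y*(-8*sqrt(2) - 4) + 32*sqrt(2))/(y^2 + y*(-6*sqrt(2) - 2) + 12*sqrt(2))
(4) = (q - 4)/(q + 3)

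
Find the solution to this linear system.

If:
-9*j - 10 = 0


Then:
j = -10/9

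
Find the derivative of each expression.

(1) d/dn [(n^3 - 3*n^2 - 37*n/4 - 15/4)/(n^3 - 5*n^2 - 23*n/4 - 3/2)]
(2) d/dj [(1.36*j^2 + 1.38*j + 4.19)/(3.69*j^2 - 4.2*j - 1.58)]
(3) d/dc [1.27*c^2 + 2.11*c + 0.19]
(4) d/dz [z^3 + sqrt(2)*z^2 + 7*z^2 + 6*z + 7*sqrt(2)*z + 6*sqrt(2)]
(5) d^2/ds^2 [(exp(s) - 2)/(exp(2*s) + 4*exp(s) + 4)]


(1) = (-8*n^2 + 36*n - 123)/(4*n^4 - 44*n^3 + 97*n^2 + 132*n + 36)
(2) = (-10.8042*j^2 - 35.2198*j + 15.4176)/(13.6161*j^4 - 30.996*j^3 + 5.9796*j^2 + 13.272*j + 2.4964)
(3) = 2.54*c + 2.11
(4) = 3*z^2 + 2*sqrt(2)*z + 14*z + 6 + 7*sqrt(2)
(5) = (exp(2*s) - 16*exp(s) + 12)*exp(s)/(exp(4*s) + 8*exp(3*s) + 24*exp(2*s) + 32*exp(s) + 16)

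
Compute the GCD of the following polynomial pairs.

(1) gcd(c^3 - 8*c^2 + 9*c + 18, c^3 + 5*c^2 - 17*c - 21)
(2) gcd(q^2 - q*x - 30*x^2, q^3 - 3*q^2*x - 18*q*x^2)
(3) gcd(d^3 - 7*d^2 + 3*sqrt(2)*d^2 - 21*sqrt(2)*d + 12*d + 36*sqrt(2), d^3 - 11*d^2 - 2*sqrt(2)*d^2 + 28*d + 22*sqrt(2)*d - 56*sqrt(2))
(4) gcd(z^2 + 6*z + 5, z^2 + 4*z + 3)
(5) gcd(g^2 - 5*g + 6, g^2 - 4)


(1) = gcd((c - 6)*(c - 3)*(c + 1), (c - 3)*(c + 1)*(c + 7)) = c^2 - 2*c - 3
(2) = -q + 6*x
(3) = d - 4
(4) = gcd((z + 1)*(z + 5), (z + 1)*(z + 3)) = z + 1
(5) = gcd((g - 3)*(g - 2), (g - 2)*(g + 2)) = g - 2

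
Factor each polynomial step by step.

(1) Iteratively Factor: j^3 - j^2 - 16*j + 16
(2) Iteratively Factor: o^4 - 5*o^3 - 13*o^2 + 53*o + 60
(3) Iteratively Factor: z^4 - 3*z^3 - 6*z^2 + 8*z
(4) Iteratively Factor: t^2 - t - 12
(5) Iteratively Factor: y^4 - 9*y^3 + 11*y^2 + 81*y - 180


(1) = (j - 1)*(j^2 - 16) = (j - 4)*(j - 1)*(j + 4)
(2) = (o - 5)*(o^3 - 13*o - 12) = (o - 5)*(o + 1)*(o^2 - o - 12) = (o - 5)*(o + 1)*(o + 3)*(o - 4)
(3) = (z - 4)*(z^3 + z^2 - 2*z) = (z - 4)*(z - 1)*(z^2 + 2*z) = z*(z - 4)*(z - 1)*(z + 2)
(4) = (t - 4)*(t + 3)
(5) = (y - 4)*(y^3 - 5*y^2 - 9*y + 45) = (y - 4)*(y - 3)*(y^2 - 2*y - 15) = (y - 4)*(y - 3)*(y + 3)*(y - 5)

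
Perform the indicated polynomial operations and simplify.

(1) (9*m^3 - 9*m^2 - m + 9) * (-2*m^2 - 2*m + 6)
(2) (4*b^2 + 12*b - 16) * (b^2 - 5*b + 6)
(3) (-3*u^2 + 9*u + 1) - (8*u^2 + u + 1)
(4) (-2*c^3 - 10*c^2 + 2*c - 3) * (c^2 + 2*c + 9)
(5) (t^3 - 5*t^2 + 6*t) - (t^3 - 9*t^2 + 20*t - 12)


(1) = -18*m^5 + 74*m^3 - 70*m^2 - 24*m + 54
(2) = 4*b^4 - 8*b^3 - 52*b^2 + 152*b - 96
(3) = -11*u^2 + 8*u
(4) = -2*c^5 - 14*c^4 - 36*c^3 - 89*c^2 + 12*c - 27
(5) = 4*t^2 - 14*t + 12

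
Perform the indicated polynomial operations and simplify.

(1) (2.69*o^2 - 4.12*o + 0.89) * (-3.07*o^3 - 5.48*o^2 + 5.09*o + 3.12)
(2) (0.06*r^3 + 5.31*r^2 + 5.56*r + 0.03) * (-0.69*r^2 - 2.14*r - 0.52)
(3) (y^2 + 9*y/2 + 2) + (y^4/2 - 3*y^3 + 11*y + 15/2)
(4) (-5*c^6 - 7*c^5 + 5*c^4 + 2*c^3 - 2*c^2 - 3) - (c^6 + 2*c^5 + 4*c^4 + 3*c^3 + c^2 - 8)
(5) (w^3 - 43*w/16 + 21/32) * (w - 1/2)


(1) = -8.2583*o^5 - 2.0928*o^4 + 33.5374*o^3 - 17.4552*o^2 - 8.3243*o + 2.7768
(2) = -0.0414*r^5 - 3.7923*r^4 - 15.231*r^3 - 14.6803*r^2 - 2.9554*r - 0.0156
(3) = y^4/2 - 3*y^3 + y^2 + 31*y/2 + 19/2
(4) = -6*c^6 - 9*c^5 + c^4 - c^3 - 3*c^2 + 5
(5) = w^4 - w^3/2 - 43*w^2/16 + 2*w - 21/64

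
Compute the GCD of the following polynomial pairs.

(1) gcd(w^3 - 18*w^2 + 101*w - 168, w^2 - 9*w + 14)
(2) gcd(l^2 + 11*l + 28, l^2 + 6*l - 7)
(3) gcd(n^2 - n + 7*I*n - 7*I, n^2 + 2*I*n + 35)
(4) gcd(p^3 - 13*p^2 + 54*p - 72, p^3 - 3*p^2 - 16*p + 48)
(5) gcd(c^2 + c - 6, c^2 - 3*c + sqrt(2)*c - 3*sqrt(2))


(1) = w - 7
(2) = gcd((l + 4)*(l + 7), (l - 1)*(l + 7)) = l + 7
(3) = n + 7*I
(4) = p^2 - 7*p + 12
(5) = gcd((c - 2)*(c + 3), (c - 3)*(c + sqrt(2))) = 1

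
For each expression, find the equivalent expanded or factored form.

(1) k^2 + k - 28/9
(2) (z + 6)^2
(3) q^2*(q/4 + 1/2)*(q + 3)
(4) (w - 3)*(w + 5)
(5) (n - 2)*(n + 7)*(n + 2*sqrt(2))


(1) = (k - 4/3)*(k + 7/3)
(2) = z^2 + 12*z + 36
(3) = q^4/4 + 5*q^3/4 + 3*q^2/2
(4) = w^2 + 2*w - 15
(5) = n^3 + 2*sqrt(2)*n^2 + 5*n^2 - 14*n + 10*sqrt(2)*n - 28*sqrt(2)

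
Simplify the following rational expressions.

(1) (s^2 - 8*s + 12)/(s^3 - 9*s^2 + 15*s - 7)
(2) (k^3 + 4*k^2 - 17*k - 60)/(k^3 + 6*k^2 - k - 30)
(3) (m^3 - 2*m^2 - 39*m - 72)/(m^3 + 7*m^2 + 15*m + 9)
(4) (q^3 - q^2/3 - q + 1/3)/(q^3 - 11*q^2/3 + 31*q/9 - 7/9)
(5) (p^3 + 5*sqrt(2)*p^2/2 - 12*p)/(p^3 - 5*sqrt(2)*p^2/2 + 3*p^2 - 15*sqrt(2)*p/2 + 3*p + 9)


(1) = (s^2 - 8*s + 12)/(s^3 - 9*s^2 + 15*s - 7)
(2) = (k - 4)/(k - 2)
(3) = (m - 8)/(m + 1)
(4) = (3*q + 3)/(3*q - 7)
(5) = (4*p^2 + 16*sqrt(2)*p)/(4*p^2 + p*(12 - 4*sqrt(2)) - 12*sqrt(2))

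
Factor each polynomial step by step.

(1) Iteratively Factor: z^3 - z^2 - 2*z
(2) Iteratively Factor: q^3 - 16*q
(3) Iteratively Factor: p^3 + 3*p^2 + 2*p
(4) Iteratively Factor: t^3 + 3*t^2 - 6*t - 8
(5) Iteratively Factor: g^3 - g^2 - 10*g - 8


(1) = (z)*(z^2 - z - 2) = z*(z - 2)*(z + 1)
(2) = (q + 4)*(q^2 - 4*q) = q*(q + 4)*(q - 4)
(3) = (p + 1)*(p^2 + 2*p) = p*(p + 1)*(p + 2)
(4) = (t + 1)*(t^2 + 2*t - 8) = (t - 2)*(t + 1)*(t + 4)
(5) = (g + 2)*(g^2 - 3*g - 4) = (g - 4)*(g + 2)*(g + 1)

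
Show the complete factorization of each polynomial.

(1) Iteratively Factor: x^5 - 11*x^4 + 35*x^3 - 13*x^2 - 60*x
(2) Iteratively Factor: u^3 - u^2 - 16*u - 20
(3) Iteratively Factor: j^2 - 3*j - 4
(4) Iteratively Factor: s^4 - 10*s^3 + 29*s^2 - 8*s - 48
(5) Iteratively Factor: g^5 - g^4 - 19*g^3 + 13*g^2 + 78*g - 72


(1) = (x - 4)*(x^4 - 7*x^3 + 7*x^2 + 15*x) = (x - 5)*(x - 4)*(x^3 - 2*x^2 - 3*x) = (x - 5)*(x - 4)*(x - 3)*(x^2 + x) = x*(x - 5)*(x - 4)*(x - 3)*(x + 1)
(2) = (u + 2)*(u^2 - 3*u - 10) = (u - 5)*(u + 2)*(u + 2)
(3) = (j - 4)*(j + 1)
(4) = (s - 4)*(s^3 - 6*s^2 + 5*s + 12) = (s - 4)^2*(s^2 - 2*s - 3) = (s - 4)^2*(s + 1)*(s - 3)
(5) = (g - 2)*(g^4 + g^3 - 17*g^2 - 21*g + 36) = (g - 2)*(g + 3)*(g^3 - 2*g^2 - 11*g + 12) = (g - 2)*(g + 3)^2*(g^2 - 5*g + 4) = (g - 2)*(g - 1)*(g + 3)^2*(g - 4)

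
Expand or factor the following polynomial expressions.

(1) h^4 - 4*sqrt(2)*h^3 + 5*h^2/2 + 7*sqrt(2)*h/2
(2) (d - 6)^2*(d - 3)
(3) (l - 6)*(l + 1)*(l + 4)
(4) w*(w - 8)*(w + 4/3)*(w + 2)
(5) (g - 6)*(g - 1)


(1) = h*(h - 7*sqrt(2)/2)*(h - sqrt(2))*(h + sqrt(2)/2)
(2) = d^3 - 15*d^2 + 72*d - 108
(3) = l^3 - l^2 - 26*l - 24
(4) = w^4 - 14*w^3/3 - 24*w^2 - 64*w/3
(5) = g^2 - 7*g + 6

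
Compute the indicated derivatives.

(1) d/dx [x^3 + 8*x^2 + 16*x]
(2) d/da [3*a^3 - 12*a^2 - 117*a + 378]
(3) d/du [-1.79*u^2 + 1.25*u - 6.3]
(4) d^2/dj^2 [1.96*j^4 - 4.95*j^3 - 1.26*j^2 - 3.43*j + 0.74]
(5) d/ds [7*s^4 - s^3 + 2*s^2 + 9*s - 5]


(1) = 3*x^2 + 16*x + 16
(2) = 9*a^2 - 24*a - 117
(3) = 1.25 - 3.58*u
(4) = 23.52*j^2 - 29.7*j - 2.52
(5) = 28*s^3 - 3*s^2 + 4*s + 9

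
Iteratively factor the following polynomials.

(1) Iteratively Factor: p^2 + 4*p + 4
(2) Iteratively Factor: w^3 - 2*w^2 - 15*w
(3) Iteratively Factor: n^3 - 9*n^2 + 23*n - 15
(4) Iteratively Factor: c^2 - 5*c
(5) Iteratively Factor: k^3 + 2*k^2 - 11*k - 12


(1) = (p + 2)*(p + 2)
(2) = (w - 5)*(w^2 + 3*w) = (w - 5)*(w + 3)*(w)
(3) = (n - 3)*(n^2 - 6*n + 5) = (n - 3)*(n - 1)*(n - 5)
(4) = (c - 5)*(c)
(5) = (k - 3)*(k^2 + 5*k + 4) = (k - 3)*(k + 1)*(k + 4)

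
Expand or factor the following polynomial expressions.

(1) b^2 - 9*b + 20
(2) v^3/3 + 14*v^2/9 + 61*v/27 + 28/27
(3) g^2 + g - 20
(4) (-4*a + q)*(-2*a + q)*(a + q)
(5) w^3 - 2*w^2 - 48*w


(1) = (b - 5)*(b - 4)
(2) = (v/3 + 1/3)*(v + 4/3)*(v + 7/3)
(3) = (g - 4)*(g + 5)
(4) = 8*a^3 + 2*a^2*q - 5*a*q^2 + q^3
(5) = w*(w - 8)*(w + 6)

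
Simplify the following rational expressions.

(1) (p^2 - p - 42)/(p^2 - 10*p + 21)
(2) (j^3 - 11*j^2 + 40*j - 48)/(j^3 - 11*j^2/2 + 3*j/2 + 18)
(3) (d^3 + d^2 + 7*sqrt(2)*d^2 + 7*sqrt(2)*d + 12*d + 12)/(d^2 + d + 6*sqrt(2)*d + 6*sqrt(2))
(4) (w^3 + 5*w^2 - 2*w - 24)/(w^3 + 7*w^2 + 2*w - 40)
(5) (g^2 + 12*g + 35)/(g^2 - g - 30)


(1) = (p + 6)/(p - 3)
(2) = (2*j - 8)/(2*j + 3)
(3) = d + sqrt(2)
(4) = (w + 3)/(w + 5)
(5) = (g + 7)/(g - 6)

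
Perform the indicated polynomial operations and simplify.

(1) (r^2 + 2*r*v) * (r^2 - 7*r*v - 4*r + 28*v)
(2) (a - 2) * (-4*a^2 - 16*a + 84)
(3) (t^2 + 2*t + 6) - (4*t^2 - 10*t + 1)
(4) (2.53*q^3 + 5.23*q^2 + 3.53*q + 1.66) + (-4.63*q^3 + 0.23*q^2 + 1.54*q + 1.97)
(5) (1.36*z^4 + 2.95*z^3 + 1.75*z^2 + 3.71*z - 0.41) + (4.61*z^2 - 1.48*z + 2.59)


(1) = r^4 - 5*r^3*v - 4*r^3 - 14*r^2*v^2 + 20*r^2*v + 56*r*v^2
(2) = -4*a^3 - 8*a^2 + 116*a - 168
(3) = -3*t^2 + 12*t + 5
(4) = -2.1*q^3 + 5.46*q^2 + 5.07*q + 3.63
(5) = 1.36*z^4 + 2.95*z^3 + 6.36*z^2 + 2.23*z + 2.18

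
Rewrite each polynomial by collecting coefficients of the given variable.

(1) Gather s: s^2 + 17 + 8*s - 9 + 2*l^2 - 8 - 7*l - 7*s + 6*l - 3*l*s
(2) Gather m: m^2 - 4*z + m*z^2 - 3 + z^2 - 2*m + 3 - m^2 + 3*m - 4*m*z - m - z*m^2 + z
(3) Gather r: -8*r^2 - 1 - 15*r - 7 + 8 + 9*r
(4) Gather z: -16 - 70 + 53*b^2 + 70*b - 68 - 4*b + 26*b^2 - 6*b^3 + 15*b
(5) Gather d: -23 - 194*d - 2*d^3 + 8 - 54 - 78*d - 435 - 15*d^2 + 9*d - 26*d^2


(1) = 2*l^2 - l + s^2 + s*(1 - 3*l)
(2) = -m^2*z + m*(z^2 - 4*z) + z^2 - 3*z
(3) = -8*r^2 - 6*r
(4) = -6*b^3 + 79*b^2 + 81*b - 154
(5) = -2*d^3 - 41*d^2 - 263*d - 504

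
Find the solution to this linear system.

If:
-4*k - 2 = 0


Then:
k = -1/2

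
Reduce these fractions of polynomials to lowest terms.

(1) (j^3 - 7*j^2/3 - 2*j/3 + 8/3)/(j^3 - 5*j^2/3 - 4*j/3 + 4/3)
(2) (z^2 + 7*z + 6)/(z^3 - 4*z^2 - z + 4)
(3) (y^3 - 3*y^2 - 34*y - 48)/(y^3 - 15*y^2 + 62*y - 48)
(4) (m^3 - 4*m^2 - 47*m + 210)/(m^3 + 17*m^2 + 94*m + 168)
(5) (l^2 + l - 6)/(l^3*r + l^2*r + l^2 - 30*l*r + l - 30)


(1) = (3*j - 4)/(3*j - 2)
(2) = (z + 6)/(z^2 - 5*z + 4)
(3) = (y^2 + 5*y + 6)/(y^2 - 7*y + 6)
(4) = (m^2 - 11*m + 30)/(m^2 + 10*m + 24)
(5) = (l^2 + l - 6)/(l^3*r + l^2*r + l^2 - 30*l*r + l - 30)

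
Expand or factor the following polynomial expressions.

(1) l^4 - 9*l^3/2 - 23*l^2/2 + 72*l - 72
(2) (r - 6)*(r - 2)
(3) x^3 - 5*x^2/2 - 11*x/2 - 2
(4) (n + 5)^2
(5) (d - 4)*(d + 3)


(1) = (l - 4)*(l - 3)*(l - 3/2)*(l + 4)
(2) = r^2 - 8*r + 12
(3) = (x - 4)*(x + 1/2)*(x + 1)
(4) = n^2 + 10*n + 25
(5) = d^2 - d - 12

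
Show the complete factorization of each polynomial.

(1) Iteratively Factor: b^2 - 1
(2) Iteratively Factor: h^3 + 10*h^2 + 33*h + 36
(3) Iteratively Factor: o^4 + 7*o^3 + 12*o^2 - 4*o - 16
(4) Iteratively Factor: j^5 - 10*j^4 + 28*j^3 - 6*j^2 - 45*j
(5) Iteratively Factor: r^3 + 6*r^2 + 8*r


(1) = (b + 1)*(b - 1)
(2) = (h + 4)*(h^2 + 6*h + 9) = (h + 3)*(h + 4)*(h + 3)
(3) = (o + 4)*(o^3 + 3*o^2 - 4) = (o - 1)*(o + 4)*(o^2 + 4*o + 4) = (o - 1)*(o + 2)*(o + 4)*(o + 2)
(4) = (j - 5)*(j^4 - 5*j^3 + 3*j^2 + 9*j) = (j - 5)*(j + 1)*(j^3 - 6*j^2 + 9*j) = (j - 5)*(j - 3)*(j + 1)*(j^2 - 3*j) = (j - 5)*(j - 3)^2*(j + 1)*(j)
(5) = (r + 4)*(r^2 + 2*r) = r*(r + 4)*(r + 2)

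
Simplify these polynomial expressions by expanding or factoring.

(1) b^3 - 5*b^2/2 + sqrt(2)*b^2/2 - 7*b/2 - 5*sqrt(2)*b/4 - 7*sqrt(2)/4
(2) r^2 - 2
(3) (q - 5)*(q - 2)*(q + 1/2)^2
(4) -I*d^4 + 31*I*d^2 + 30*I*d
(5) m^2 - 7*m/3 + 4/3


(1) = (b - 7/2)*(b + 1)*(b + sqrt(2)/2)
(2) = (r - sqrt(2))*(r + sqrt(2))
(3) = q^4 - 6*q^3 + 13*q^2/4 + 33*q/4 + 5/2
(4) = d*(d - 6)*(d + 5)*(-I*d - I)
(5) = (m - 4/3)*(m - 1)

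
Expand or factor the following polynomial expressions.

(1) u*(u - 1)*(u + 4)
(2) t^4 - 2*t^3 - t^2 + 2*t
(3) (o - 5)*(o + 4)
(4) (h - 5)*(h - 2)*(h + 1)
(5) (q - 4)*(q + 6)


(1) = u^3 + 3*u^2 - 4*u
(2) = t*(t - 2)*(t - 1)*(t + 1)
(3) = o^2 - o - 20
(4) = h^3 - 6*h^2 + 3*h + 10
(5) = q^2 + 2*q - 24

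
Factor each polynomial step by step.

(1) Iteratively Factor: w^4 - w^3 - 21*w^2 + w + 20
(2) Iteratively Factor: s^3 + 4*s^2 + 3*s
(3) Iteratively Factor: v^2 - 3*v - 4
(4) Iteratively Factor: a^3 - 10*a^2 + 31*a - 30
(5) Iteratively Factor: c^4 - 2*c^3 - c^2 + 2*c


(1) = (w - 5)*(w^3 + 4*w^2 - w - 4) = (w - 5)*(w - 1)*(w^2 + 5*w + 4) = (w - 5)*(w - 1)*(w + 1)*(w + 4)
(2) = (s)*(s^2 + 4*s + 3) = s*(s + 1)*(s + 3)
(3) = (v - 4)*(v + 1)
(4) = (a - 2)*(a^2 - 8*a + 15) = (a - 5)*(a - 2)*(a - 3)
(5) = (c)*(c^3 - 2*c^2 - c + 2) = c*(c + 1)*(c^2 - 3*c + 2) = c*(c - 1)*(c + 1)*(c - 2)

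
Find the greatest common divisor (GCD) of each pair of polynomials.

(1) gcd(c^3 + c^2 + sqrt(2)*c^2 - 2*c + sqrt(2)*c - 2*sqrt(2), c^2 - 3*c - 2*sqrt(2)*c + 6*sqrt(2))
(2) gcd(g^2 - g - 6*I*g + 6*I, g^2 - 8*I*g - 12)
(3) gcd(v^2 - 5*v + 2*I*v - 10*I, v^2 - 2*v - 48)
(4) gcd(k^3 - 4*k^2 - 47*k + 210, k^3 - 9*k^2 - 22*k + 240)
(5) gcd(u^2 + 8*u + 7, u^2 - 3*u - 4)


(1) = gcd((c - 1)*(c + 2)*(c + sqrt(2)), (c - 3)*(c - 2*sqrt(2))) = 1
(2) = gcd((g - 1)*(g - 6*I), (g - 6*I)*(g - 2*I)) = g - 6*I
(3) = 1
(4) = k - 6
(5) = gcd((u + 1)*(u + 7), (u - 4)*(u + 1)) = u + 1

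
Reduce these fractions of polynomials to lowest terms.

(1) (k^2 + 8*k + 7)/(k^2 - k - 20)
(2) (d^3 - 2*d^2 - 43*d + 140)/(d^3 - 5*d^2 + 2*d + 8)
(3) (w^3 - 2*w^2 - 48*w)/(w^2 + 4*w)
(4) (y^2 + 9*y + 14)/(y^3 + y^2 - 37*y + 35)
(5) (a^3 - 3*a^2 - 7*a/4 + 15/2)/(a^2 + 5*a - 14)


(1) = (k^2 + 8*k + 7)/(k^2 - k - 20)
(2) = (d^2 + 2*d - 35)/(d^2 - d - 2)
(3) = (w^2 - 2*w - 48)/(w + 4)
(4) = (y + 2)/(y^2 - 6*y + 5)
(5) = (4*a^2 - 4*a - 15)/(4*a + 28)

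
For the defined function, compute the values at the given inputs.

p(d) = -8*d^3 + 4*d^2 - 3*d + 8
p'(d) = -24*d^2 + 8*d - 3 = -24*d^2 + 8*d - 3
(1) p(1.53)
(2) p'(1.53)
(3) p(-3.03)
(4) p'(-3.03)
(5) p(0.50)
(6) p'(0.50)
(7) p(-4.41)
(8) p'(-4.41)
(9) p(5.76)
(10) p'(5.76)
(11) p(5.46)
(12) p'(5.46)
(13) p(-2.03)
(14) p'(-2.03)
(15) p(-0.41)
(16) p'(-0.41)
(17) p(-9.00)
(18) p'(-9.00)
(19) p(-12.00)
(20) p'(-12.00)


(1) = -15.88
(2) = -46.94
(3) = 276.36
(4) = -247.58
(5) = 6.50
(6) = -5.00
(7) = 785.15
(8) = -505.03
(9) = -1405.39
(10) = -753.18
(11) = -1191.30
(12) = -674.80
(13) = 97.50
(14) = -118.14
(15) = 10.45
(16) = -10.31
(17) = 6191.00
(18) = -2019.00
(19) = 14444.00
(20) = -3555.00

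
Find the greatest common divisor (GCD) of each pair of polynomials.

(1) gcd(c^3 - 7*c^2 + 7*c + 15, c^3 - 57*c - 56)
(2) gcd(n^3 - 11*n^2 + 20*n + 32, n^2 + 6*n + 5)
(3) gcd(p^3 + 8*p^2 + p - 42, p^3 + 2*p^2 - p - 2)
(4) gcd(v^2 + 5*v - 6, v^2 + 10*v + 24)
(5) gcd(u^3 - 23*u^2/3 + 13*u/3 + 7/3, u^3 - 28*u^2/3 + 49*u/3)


(1) = c + 1
(2) = gcd((n - 8)*(n - 4)*(n + 1), (n + 1)*(n + 5)) = n + 1
(3) = gcd((p - 2)*(p + 3)*(p + 7), (p - 1)*(p + 1)*(p + 2)) = 1
(4) = gcd((v - 1)*(v + 6), (v + 4)*(v + 6)) = v + 6
(5) = gcd((u - 7)*(u - 1)*(u + 1/3), u*(u - 7)*(u - 7/3)) = u - 7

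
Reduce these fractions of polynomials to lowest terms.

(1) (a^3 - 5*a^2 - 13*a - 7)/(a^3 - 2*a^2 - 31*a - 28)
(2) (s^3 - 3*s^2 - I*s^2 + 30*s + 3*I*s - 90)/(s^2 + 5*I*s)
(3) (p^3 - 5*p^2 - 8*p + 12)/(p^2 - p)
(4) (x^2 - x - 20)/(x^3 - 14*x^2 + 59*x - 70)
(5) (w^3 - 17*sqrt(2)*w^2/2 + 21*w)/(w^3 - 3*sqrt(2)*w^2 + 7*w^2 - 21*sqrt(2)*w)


(1) = (a + 1)/(a + 4)
(2) = (s^2 + s*(-3 - 6*I) + 18*I)/s
(3) = (p^2 - 4*p - 12)/p
(4) = (x + 4)/(x^2 - 9*x + 14)
(5) = (2*w^2 - 17*sqrt(2)*w + 42)/(2*w^2 + w*(14 - 6*sqrt(2)) - 42*sqrt(2))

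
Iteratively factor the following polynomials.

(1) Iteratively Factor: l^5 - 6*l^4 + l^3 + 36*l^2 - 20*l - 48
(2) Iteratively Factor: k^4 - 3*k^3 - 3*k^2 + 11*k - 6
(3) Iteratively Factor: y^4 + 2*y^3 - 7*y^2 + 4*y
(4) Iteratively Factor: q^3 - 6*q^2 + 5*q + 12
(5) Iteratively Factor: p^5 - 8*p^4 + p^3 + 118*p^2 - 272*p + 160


(1) = (l - 3)*(l^4 - 3*l^3 - 8*l^2 + 12*l + 16) = (l - 3)*(l - 2)*(l^3 - l^2 - 10*l - 8) = (l - 3)*(l - 2)*(l + 1)*(l^2 - 2*l - 8) = (l - 4)*(l - 3)*(l - 2)*(l + 1)*(l + 2)
(2) = (k + 2)*(k^3 - 5*k^2 + 7*k - 3) = (k - 3)*(k + 2)*(k^2 - 2*k + 1) = (k - 3)*(k - 1)*(k + 2)*(k - 1)
(3) = (y + 4)*(y^3 - 2*y^2 + y) = (y - 1)*(y + 4)*(y^2 - y) = (y - 1)^2*(y + 4)*(y)
(4) = (q - 3)*(q^2 - 3*q - 4) = (q - 3)*(q + 1)*(q - 4)
(5) = (p - 4)*(p^4 - 4*p^3 - 15*p^2 + 58*p - 40) = (p - 5)*(p - 4)*(p^3 + p^2 - 10*p + 8) = (p - 5)*(p - 4)*(p - 1)*(p^2 + 2*p - 8) = (p - 5)*(p - 4)*(p - 2)*(p - 1)*(p + 4)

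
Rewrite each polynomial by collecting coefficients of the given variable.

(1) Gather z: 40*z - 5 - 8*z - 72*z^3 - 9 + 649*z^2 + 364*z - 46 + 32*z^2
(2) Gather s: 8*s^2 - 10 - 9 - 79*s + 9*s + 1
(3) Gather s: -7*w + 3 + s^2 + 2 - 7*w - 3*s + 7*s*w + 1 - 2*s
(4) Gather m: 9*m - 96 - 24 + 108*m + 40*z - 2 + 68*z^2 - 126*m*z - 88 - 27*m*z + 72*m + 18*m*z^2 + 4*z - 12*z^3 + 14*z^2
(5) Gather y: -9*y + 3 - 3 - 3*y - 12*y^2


(1) = -72*z^3 + 681*z^2 + 396*z - 60
(2) = 8*s^2 - 70*s - 18
(3) = s^2 + s*(7*w - 5) - 14*w + 6
(4) = m*(18*z^2 - 153*z + 189) - 12*z^3 + 82*z^2 + 44*z - 210
(5) = -12*y^2 - 12*y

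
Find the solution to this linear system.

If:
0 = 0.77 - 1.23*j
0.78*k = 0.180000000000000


Then:
j = 0.63
k = 0.23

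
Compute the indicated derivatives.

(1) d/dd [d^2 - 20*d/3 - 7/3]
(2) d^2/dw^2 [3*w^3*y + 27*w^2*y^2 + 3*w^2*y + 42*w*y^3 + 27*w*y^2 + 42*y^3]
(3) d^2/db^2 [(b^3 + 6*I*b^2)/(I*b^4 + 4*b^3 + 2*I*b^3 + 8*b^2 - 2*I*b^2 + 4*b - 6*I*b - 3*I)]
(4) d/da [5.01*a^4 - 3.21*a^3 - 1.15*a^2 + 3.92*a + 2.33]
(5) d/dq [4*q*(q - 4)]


(1) = 2*d - 20/3
(2) = 6*y*(3*w + 9*y + 1)
(3) = (-2*I*b^7 + b^6*(36 + 4*I) + b^5*(48 - 162*I) + b^4*(-180 + 68*I) + b^3*(648 + 74*I) + b^2*(180 - 864*I) + b*(-216 - 54*I) + 108)/(b^10 + b^9*(4 - 12*I) + b^8*(-51 - 48*I) + b^7*(-224 + 64*I) + b^6*(-170 + 496*I) + b^5*(456 + 696*I) + b^4*(942 + 112*I) + b^3*(576 - 512*I) + b^2*(9 - 432*I) + b*(-108 - 108*I) - 27)
(4) = 20.04*a^3 - 9.63*a^2 - 2.3*a + 3.92
(5) = 8*q - 16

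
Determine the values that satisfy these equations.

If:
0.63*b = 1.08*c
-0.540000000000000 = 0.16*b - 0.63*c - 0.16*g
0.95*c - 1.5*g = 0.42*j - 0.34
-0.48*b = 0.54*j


Then:
b = 1.64
c = 0.96
g = 1.24
j = -1.46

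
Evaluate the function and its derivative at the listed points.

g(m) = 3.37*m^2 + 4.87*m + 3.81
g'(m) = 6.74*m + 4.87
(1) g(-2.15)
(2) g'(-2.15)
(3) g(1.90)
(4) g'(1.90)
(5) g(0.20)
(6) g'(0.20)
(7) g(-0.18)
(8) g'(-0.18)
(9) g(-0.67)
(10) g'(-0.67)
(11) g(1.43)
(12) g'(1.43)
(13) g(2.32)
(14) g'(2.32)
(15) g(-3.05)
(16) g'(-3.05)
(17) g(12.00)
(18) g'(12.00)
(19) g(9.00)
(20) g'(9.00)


(1) = 8.92
(2) = -9.62
(3) = 25.23
(4) = 17.68
(5) = 4.92
(6) = 6.22
(7) = 3.04
(8) = 3.66
(9) = 2.06
(10) = 0.35
(11) = 17.67
(12) = 14.51
(13) = 33.25
(14) = 20.51
(15) = 20.31
(16) = -15.69
(17) = 547.53
(18) = 85.75
(19) = 320.61
(20) = 65.53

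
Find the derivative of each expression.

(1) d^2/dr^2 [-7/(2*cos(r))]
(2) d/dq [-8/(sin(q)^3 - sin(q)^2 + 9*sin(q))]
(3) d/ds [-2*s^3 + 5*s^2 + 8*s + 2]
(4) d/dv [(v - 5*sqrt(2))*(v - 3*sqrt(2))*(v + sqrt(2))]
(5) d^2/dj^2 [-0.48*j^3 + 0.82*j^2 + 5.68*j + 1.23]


(1) = 7/(2*cos(r)) - 7/cos(r)^3
(2) = 8*(3*cos(q) - 2/tan(q) + 9*cos(q)/sin(q)^2)/(sin(q)^2 - sin(q) + 9)^2
(3) = -6*s^2 + 10*s + 8
(4) = 3*v^2 - 14*sqrt(2)*v + 14
(5) = 1.64 - 2.88*j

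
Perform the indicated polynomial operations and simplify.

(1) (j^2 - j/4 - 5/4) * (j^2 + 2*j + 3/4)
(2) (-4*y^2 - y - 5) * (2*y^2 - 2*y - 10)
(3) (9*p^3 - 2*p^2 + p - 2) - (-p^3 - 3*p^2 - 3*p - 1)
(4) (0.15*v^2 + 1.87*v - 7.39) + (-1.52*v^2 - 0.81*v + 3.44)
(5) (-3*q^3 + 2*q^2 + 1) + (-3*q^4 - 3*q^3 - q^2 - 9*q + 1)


(1) = j^4 + 7*j^3/4 - j^2 - 43*j/16 - 15/16
(2) = -8*y^4 + 6*y^3 + 32*y^2 + 20*y + 50
(3) = 10*p^3 + p^2 + 4*p - 1
(4) = -1.37*v^2 + 1.06*v - 3.95
(5) = -3*q^4 - 6*q^3 + q^2 - 9*q + 2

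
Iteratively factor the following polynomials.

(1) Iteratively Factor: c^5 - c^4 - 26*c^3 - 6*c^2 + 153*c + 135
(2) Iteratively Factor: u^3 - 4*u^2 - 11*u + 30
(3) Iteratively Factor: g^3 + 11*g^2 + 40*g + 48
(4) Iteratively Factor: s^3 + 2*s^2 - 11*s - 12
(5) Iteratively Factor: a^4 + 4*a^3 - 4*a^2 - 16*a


(1) = (c - 3)*(c^4 + 2*c^3 - 20*c^2 - 66*c - 45) = (c - 3)*(c + 3)*(c^3 - c^2 - 17*c - 15) = (c - 5)*(c - 3)*(c + 3)*(c^2 + 4*c + 3) = (c - 5)*(c - 3)*(c + 1)*(c + 3)*(c + 3)
(2) = (u + 3)*(u^2 - 7*u + 10) = (u - 2)*(u + 3)*(u - 5)
(3) = (g + 4)*(g^2 + 7*g + 12) = (g + 3)*(g + 4)*(g + 4)
(4) = (s + 1)*(s^2 + s - 12) = (s + 1)*(s + 4)*(s - 3)
(5) = (a)*(a^3 + 4*a^2 - 4*a - 16) = a*(a - 2)*(a^2 + 6*a + 8) = a*(a - 2)*(a + 4)*(a + 2)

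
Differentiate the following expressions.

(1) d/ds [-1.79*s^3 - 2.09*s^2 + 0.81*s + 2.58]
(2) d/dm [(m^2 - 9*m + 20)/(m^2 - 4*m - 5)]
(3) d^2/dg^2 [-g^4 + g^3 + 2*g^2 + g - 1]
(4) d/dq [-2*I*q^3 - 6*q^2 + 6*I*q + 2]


(1) = -5.37*s^2 - 4.18*s + 0.81
(2) = 5/(m^2 + 2*m + 1)
(3) = -12*g^2 + 6*g + 4
(4) = -6*I*q^2 - 12*q + 6*I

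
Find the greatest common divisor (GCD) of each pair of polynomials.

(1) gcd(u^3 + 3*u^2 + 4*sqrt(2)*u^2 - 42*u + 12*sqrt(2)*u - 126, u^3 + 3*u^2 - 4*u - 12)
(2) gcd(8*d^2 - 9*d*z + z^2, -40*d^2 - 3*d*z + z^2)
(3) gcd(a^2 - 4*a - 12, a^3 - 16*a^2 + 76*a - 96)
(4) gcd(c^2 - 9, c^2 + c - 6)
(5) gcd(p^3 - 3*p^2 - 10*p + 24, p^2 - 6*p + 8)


(1) = u + 3
(2) = -8*d + z
(3) = gcd((a - 6)*(a + 2), (a - 8)*(a - 6)*(a - 2)) = a - 6
(4) = gcd((c - 3)*(c + 3), (c - 2)*(c + 3)) = c + 3
(5) = gcd((p - 4)*(p - 2)*(p + 3), (p - 4)*(p - 2)) = p^2 - 6*p + 8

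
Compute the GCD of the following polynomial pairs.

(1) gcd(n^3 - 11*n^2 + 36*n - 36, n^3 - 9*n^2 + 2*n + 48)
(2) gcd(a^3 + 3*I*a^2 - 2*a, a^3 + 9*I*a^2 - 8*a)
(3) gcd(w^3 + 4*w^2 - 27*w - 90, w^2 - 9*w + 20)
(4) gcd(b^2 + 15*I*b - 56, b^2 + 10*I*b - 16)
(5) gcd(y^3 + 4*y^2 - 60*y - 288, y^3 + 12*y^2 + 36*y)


(1) = gcd((n - 6)*(n - 3)*(n - 2), (n - 8)*(n - 3)*(n + 2)) = n - 3
(2) = a^2 + I*a
(3) = gcd((w - 5)*(w + 3)*(w + 6), (w - 5)*(w - 4)) = w - 5
(4) = gcd((b + 7*I)*(b + 8*I), (b + 2*I)*(b + 8*I)) = b + 8*I
(5) = y^2 + 12*y + 36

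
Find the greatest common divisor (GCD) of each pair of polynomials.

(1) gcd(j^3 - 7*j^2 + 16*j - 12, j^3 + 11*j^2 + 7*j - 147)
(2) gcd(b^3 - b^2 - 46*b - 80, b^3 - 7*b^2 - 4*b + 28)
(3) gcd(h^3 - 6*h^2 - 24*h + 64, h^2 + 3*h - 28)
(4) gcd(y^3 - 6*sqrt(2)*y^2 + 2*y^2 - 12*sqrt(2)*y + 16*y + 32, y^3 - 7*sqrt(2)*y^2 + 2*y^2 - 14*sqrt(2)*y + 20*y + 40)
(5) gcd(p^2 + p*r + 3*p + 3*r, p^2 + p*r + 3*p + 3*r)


(1) = gcd((j - 3)*(j - 2)^2, (j - 3)*(j + 7)^2) = j - 3
(2) = gcd((b - 8)*(b + 2)*(b + 5), (b - 7)*(b - 2)*(b + 2)) = b + 2
(3) = 1
(4) = y^2 + y*(2 - 2*sqrt(2)) - 4*sqrt(2)
(5) = p^2 + p*r + 3*p + 3*r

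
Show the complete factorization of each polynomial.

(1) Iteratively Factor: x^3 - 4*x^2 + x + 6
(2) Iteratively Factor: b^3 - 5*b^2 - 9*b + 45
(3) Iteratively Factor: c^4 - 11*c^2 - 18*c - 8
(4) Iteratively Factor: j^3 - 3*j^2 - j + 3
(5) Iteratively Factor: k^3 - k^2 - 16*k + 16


(1) = (x + 1)*(x^2 - 5*x + 6) = (x - 3)*(x + 1)*(x - 2)
(2) = (b - 5)*(b^2 - 9) = (b - 5)*(b - 3)*(b + 3)
(3) = (c + 1)*(c^3 - c^2 - 10*c - 8) = (c - 4)*(c + 1)*(c^2 + 3*c + 2) = (c - 4)*(c + 1)^2*(c + 2)
(4) = (j - 1)*(j^2 - 2*j - 3) = (j - 1)*(j + 1)*(j - 3)
(5) = (k - 4)*(k^2 + 3*k - 4) = (k - 4)*(k - 1)*(k + 4)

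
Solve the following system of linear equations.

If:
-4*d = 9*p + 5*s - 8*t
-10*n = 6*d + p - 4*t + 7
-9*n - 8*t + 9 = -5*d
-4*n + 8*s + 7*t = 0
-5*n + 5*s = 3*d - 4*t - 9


Then:
d = 9639/2704
n = -26883/18928
p = 13291/2366
s = -23859/4732
t = 23427/4732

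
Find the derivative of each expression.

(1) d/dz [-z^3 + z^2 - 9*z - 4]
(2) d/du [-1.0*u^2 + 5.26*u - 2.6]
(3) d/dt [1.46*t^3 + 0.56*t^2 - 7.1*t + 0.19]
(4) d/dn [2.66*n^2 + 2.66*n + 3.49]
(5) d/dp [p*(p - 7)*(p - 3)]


(1) = -3*z^2 + 2*z - 9
(2) = 5.26 - 2.0*u
(3) = 4.38*t^2 + 1.12*t - 7.1
(4) = 5.32*n + 2.66
(5) = 3*p^2 - 20*p + 21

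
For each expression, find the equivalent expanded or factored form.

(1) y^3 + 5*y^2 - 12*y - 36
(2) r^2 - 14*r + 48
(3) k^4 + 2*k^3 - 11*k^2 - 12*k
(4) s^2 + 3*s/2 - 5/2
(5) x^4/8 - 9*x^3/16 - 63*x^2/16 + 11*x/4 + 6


(1) = (y - 3)*(y + 2)*(y + 6)
(2) = (r - 8)*(r - 6)
(3) = k*(k - 3)*(k + 1)*(k + 4)
(4) = (s - 1)*(s + 5/2)
(5) = (x/4 + 1)*(x/2 + 1/2)*(x - 8)*(x - 3/2)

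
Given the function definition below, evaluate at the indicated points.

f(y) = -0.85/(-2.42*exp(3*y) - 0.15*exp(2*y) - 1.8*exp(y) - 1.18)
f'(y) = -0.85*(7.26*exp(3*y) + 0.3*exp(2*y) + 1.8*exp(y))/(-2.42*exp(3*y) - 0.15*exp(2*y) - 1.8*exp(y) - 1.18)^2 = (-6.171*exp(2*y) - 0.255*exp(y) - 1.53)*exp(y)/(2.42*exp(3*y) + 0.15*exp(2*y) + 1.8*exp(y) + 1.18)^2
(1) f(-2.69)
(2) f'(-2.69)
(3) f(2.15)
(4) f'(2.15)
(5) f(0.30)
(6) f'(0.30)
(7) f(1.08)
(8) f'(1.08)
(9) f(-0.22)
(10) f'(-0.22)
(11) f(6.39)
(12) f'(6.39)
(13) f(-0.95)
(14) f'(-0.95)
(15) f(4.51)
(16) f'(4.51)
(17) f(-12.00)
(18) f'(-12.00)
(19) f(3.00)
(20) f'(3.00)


(1) = 0.65
(2) = -0.06
(3) = 0.00
(4) = -0.00
(5) = 0.09
(6) = -0.18
(7) = 0.01
(8) = -0.03
(9) = 0.21
(10) = -0.29
(11) = 0.00
(12) = -0.00
(13) = 0.42
(14) = -0.24
(15) = 0.00
(16) = -0.00
(17) = 0.72
(18) = -0.00
(19) = 0.00
(20) = -0.00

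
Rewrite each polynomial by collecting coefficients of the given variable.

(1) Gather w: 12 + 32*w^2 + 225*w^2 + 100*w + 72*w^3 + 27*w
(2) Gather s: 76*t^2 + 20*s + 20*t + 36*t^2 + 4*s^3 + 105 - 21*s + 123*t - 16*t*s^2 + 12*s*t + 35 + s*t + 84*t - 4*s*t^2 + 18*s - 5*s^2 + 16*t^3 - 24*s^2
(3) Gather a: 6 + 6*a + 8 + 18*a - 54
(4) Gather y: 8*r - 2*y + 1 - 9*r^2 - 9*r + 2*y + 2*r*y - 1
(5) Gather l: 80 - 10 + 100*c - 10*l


(1) = 72*w^3 + 257*w^2 + 127*w + 12
(2) = 4*s^3 + s^2*(-16*t - 29) + s*(-4*t^2 + 13*t + 17) + 16*t^3 + 112*t^2 + 227*t + 140
(3) = 24*a - 40
(4) = -9*r^2 + 2*r*y - r
(5) = 100*c - 10*l + 70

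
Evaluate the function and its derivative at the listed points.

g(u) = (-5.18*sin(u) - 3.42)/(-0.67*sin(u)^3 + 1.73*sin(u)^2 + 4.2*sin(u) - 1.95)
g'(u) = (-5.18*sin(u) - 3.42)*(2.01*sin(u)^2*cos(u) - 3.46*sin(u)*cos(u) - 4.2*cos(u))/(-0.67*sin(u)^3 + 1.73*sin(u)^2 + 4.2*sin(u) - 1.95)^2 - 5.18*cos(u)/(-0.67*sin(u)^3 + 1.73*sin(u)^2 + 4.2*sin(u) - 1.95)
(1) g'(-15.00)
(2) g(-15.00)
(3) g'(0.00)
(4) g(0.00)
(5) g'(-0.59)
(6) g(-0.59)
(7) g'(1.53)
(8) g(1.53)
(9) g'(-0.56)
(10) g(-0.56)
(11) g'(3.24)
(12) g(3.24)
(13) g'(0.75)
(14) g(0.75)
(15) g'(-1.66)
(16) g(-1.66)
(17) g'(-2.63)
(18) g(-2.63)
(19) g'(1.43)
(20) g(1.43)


(1) = -1.05
(2) = 0.01
(3) = 6.43
(4) = 1.75
(5) = 1.24
(6) = 0.15
(7) = 0.12
(8) = -2.60
(9) = 1.30
(10) = 0.19
(11) = -4.22
(12) = 1.24
(13) = 10.12
(14) = -4.62
(15) = -0.14
(16) = -0.46
(17) = -1.41
(18) = 0.25
(19) = 0.42
(20) = -2.63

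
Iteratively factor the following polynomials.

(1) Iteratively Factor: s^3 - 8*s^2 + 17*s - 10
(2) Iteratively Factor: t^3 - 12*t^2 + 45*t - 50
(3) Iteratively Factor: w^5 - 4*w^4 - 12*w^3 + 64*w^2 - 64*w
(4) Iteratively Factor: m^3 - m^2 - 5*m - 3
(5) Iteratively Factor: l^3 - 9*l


(1) = (s - 1)*(s^2 - 7*s + 10) = (s - 5)*(s - 1)*(s - 2)
(2) = (t - 2)*(t^2 - 10*t + 25) = (t - 5)*(t - 2)*(t - 5)
(3) = (w + 4)*(w^4 - 8*w^3 + 20*w^2 - 16*w) = w*(w + 4)*(w^3 - 8*w^2 + 20*w - 16) = w*(w - 4)*(w + 4)*(w^2 - 4*w + 4) = w*(w - 4)*(w - 2)*(w + 4)*(w - 2)
(4) = (m - 3)*(m^2 + 2*m + 1) = (m - 3)*(m + 1)*(m + 1)
(5) = (l)*(l^2 - 9) = l*(l + 3)*(l - 3)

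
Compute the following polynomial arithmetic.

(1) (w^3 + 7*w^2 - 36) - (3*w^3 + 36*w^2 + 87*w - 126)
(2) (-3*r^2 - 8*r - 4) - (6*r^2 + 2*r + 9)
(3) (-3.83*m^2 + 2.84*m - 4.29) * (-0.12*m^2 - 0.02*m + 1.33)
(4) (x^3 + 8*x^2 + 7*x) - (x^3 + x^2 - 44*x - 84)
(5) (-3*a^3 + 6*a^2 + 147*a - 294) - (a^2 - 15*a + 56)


(1) = -2*w^3 - 29*w^2 - 87*w + 90
(2) = -9*r^2 - 10*r - 13
(3) = 0.4596*m^4 - 0.2642*m^3 - 4.6359*m^2 + 3.863*m - 5.7057
(4) = 7*x^2 + 51*x + 84
(5) = -3*a^3 + 5*a^2 + 162*a - 350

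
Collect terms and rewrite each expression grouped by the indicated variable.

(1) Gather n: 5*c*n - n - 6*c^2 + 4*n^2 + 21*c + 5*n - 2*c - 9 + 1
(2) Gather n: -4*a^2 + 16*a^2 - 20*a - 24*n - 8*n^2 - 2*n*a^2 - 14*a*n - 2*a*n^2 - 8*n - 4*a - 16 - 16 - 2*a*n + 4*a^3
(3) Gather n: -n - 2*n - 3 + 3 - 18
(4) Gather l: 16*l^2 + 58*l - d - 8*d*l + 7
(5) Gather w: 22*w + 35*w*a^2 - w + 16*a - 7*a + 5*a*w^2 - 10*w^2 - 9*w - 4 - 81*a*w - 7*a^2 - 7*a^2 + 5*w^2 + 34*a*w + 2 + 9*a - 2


(1) = -6*c^2 + 19*c + 4*n^2 + n*(5*c + 4) - 8
(2) = 4*a^3 + 12*a^2 - 24*a + n^2*(-2*a - 8) + n*(-2*a^2 - 16*a - 32) - 32
(3) = -3*n - 18
(4) = -d + 16*l^2 + l*(58 - 8*d) + 7
(5) = -14*a^2 + 18*a + w^2*(5*a - 5) + w*(35*a^2 - 47*a + 12) - 4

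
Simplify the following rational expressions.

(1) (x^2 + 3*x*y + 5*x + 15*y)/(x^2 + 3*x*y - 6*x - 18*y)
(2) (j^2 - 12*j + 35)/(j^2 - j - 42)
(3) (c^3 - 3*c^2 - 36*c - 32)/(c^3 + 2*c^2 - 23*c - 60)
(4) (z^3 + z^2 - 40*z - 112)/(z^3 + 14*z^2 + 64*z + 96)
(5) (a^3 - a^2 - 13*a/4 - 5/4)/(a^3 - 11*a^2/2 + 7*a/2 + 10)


(1) = (x + 5)/(x - 6)
(2) = (j - 5)/(j + 6)
(3) = (c^2 - 7*c - 8)/(c^2 - 2*c - 15)
(4) = (z - 7)/(z + 6)
(5) = (2*a + 1)/(2*a - 8)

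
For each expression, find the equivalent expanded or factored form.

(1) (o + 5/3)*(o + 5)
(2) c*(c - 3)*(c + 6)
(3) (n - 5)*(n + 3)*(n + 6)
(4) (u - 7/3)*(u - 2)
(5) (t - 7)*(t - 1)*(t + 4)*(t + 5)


(1) = o^2 + 20*o/3 + 25/3
(2) = c^3 + 3*c^2 - 18*c
(3) = n^3 + 4*n^2 - 27*n - 90
(4) = u^2 - 13*u/3 + 14/3
(5) = t^4 + t^3 - 45*t^2 - 97*t + 140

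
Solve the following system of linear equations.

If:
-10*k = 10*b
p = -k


Then:
b = p
k = -p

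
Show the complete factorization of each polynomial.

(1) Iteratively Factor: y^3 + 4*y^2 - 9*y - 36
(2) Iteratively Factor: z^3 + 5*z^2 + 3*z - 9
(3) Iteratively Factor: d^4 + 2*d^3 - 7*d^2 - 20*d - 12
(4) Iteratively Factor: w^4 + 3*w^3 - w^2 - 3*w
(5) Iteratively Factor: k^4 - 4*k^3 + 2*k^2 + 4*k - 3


(1) = (y + 4)*(y^2 - 9) = (y + 3)*(y + 4)*(y - 3)
(2) = (z + 3)*(z^2 + 2*z - 3) = (z + 3)^2*(z - 1)
(3) = (d + 1)*(d^3 + d^2 - 8*d - 12) = (d - 3)*(d + 1)*(d^2 + 4*d + 4) = (d - 3)*(d + 1)*(d + 2)*(d + 2)
(4) = (w - 1)*(w^3 + 4*w^2 + 3*w) = (w - 1)*(w + 3)*(w^2 + w) = (w - 1)*(w + 1)*(w + 3)*(w)
(5) = (k - 1)*(k^3 - 3*k^2 - k + 3) = (k - 3)*(k - 1)*(k^2 - 1) = (k - 3)*(k - 1)^2*(k + 1)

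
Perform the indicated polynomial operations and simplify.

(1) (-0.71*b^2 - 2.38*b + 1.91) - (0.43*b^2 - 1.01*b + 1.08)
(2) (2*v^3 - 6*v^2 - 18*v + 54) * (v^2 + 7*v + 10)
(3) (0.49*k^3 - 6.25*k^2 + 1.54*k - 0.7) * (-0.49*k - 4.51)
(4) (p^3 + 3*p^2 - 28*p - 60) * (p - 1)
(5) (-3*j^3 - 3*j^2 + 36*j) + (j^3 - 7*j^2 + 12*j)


(1) = -1.14*b^2 - 1.37*b + 0.83
(2) = 2*v^5 + 8*v^4 - 40*v^3 - 132*v^2 + 198*v + 540
(3) = -0.2401*k^4 + 0.8526*k^3 + 27.4329*k^2 - 6.6024*k + 3.157
(4) = p^4 + 2*p^3 - 31*p^2 - 32*p + 60
(5) = -2*j^3 - 10*j^2 + 48*j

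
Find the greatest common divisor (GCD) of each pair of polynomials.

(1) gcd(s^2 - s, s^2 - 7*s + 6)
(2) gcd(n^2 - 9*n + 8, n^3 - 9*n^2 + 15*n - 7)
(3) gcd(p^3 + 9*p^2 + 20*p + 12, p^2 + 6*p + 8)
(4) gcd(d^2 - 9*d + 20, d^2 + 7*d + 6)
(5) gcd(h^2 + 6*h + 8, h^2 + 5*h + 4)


(1) = gcd(s*(s - 1), (s - 6)*(s - 1)) = s - 1
(2) = gcd((n - 8)*(n - 1), (n - 7)*(n - 1)^2) = n - 1
(3) = gcd((p + 1)*(p + 2)*(p + 6), (p + 2)*(p + 4)) = p + 2
(4) = 1
(5) = gcd((h + 2)*(h + 4), (h + 1)*(h + 4)) = h + 4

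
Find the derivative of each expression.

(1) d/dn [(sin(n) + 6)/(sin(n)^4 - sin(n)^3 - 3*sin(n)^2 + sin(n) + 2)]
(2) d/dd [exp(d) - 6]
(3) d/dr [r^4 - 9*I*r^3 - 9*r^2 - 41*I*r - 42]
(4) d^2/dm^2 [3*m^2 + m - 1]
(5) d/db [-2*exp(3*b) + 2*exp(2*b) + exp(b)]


(1) = (-3*sin(n)^3 - 19*sin(n)^2 + 40*sin(n) - 4)/((sin(n) - 2)^2*(sin(n) + 1)*cos(n)^3)
(2) = exp(d)
(3) = 4*r^3 - 27*I*r^2 - 18*r - 41*I
(4) = 6
(5) = (-6*exp(2*b) + 4*exp(b) + 1)*exp(b)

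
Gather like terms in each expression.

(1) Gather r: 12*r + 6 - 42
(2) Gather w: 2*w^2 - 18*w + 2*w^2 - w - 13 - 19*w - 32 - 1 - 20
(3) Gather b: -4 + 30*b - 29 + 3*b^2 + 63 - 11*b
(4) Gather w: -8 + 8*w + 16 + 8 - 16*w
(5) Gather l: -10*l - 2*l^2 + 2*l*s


(1) = 12*r - 36
(2) = 4*w^2 - 38*w - 66
(3) = 3*b^2 + 19*b + 30
(4) = 16 - 8*w
(5) = -2*l^2 + l*(2*s - 10)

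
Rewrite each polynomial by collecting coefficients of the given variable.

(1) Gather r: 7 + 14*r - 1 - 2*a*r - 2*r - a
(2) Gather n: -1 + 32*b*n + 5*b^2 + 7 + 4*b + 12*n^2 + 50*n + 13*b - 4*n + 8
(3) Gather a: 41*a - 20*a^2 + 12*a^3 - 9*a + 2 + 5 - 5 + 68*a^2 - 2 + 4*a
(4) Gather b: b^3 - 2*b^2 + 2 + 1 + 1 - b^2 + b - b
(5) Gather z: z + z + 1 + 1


(1) = -a + r*(12 - 2*a) + 6
(2) = 5*b^2 + 17*b + 12*n^2 + n*(32*b + 46) + 14
(3) = 12*a^3 + 48*a^2 + 36*a
(4) = b^3 - 3*b^2 + 4
(5) = 2*z + 2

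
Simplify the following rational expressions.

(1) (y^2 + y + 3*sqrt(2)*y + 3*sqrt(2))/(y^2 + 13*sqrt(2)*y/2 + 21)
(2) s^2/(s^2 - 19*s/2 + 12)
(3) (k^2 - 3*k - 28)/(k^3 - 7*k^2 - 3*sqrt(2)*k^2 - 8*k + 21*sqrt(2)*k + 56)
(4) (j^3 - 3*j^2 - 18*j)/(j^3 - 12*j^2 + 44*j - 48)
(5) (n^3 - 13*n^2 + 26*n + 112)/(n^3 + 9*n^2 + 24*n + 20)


(1) = (2*y + 2)/(2*y + 7*sqrt(2))
(2) = 2*s^2/(2*s^2 - 19*s + 24)
(3) = (k + 4)/(k^2 - 3*sqrt(2)*k - 8)
(4) = (j^2 + 3*j)/(j^2 - 6*j + 8)
(5) = (n^2 - 15*n + 56)/(n^2 + 7*n + 10)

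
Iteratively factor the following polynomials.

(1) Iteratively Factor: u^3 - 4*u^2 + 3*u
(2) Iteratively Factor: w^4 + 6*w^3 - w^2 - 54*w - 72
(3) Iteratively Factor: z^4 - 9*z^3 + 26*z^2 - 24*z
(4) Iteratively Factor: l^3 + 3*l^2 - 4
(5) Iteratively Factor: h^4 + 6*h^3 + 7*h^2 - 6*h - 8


(1) = (u - 3)*(u^2 - u) = u*(u - 3)*(u - 1)
(2) = (w - 3)*(w^3 + 9*w^2 + 26*w + 24) = (w - 3)*(w + 2)*(w^2 + 7*w + 12) = (w - 3)*(w + 2)*(w + 4)*(w + 3)
(3) = (z - 2)*(z^3 - 7*z^2 + 12*z) = (z - 4)*(z - 2)*(z^2 - 3*z) = z*(z - 4)*(z - 2)*(z - 3)
(4) = (l + 2)*(l^2 + l - 2) = (l - 1)*(l + 2)*(l + 2)
(5) = (h - 1)*(h^3 + 7*h^2 + 14*h + 8) = (h - 1)*(h + 4)*(h^2 + 3*h + 2) = (h - 1)*(h + 1)*(h + 4)*(h + 2)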